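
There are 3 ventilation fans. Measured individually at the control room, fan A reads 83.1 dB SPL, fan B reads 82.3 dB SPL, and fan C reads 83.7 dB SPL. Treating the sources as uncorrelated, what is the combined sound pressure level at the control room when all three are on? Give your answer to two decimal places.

87.84 dB SPL

Incoherent sources sum as intensities:
L_total = 10·log₁₀(10^(83.1/10) + 10^(82.3/10) + 10^(83.7/10)) = 10·log₁₀(608400000) = 87.84 dB SPL.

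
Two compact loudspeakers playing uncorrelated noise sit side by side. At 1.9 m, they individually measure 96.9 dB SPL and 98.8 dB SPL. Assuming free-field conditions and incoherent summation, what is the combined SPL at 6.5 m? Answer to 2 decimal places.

Combined at 1.9 m: 10·log₁₀(10^(96.9/10)+10^(98.8/10)) = 100.963 dB SPL.
Then apply −20·log₁₀(6.5/1.9) = -10.683 dB → 90.28 dB SPL.

90.28 dB SPL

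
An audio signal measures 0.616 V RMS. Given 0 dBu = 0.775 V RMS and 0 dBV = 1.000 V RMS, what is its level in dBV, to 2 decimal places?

-4.21 dBV

dBV = 20·log₁₀(V / 1.000 V).
20·log₁₀(0.616/1.000) = -4.21 dBV.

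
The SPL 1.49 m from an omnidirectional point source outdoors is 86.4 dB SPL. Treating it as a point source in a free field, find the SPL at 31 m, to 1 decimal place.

For a point source in a free field, ΔL = −20·log₁₀(d₂/d₁).
ΔL = −20·log₁₀(31/1.49) = -26.36 dB, so L₂ = 86.4 + (-26.36) = 60.0 dB SPL.

60.0 dB SPL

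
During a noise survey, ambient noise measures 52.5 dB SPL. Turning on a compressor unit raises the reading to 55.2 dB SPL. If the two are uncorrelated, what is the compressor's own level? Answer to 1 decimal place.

51.9 dB SPL

Subtract intensities: L_src = 10·log₁₀(10^(L_total/10) − 10^(L_bg/10)).
L_src = 10·log₁₀(10^(55.2/10) − 10^(52.5/10)) = 10·log₁₀(153300) = 51.9 dB SPL.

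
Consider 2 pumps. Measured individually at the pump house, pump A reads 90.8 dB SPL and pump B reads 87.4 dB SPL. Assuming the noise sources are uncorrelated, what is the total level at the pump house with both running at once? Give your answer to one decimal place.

Uncorrelated sources add in intensity (power), not in dB.
L_total = 10·log₁₀(10^(90.8/10) + 10^(87.4/10)) = 10·log₁₀(1752000000) = 92.4 dB SPL.

92.4 dB SPL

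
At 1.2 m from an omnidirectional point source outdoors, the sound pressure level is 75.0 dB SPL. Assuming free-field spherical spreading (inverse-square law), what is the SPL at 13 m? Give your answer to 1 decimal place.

54.3 dB SPL

Inverse-square spreading gives ΔL = −20·log₁₀(d₂/d₁).
ΔL = −20·log₁₀(13/1.2) = -20.70 dB, so L₂ = 75.0 + (-20.70) = 54.3 dB SPL.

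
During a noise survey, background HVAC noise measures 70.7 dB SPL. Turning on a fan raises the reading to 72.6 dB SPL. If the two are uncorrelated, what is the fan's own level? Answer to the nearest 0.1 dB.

68.1 dB SPL

Subtract intensities: L_src = 10·log₁₀(10^(L_total/10) − 10^(L_bg/10)).
L_src = 10·log₁₀(10^(72.6/10) − 10^(70.7/10)) = 10·log₁₀(6448000) = 68.1 dB SPL.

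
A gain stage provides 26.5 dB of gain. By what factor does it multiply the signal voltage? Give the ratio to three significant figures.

21.1

Voltage ratio = 10^(dB/20).
10^(26.5/20) = 10^(1.325) = 21.1.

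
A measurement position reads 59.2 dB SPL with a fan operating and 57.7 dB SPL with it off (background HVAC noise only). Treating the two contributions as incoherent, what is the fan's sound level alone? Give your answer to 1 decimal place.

53.9 dB SPL

Remove the background by subtracting linear intensities:
L_src = 10·log₁₀(10^(59.2/10) − 10^(57.7/10)) = 10·log₁₀(242900) = 53.9 dB SPL.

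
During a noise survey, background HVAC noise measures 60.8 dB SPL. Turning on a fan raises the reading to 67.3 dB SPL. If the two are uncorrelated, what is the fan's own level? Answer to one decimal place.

66.2 dB SPL

Remove the background by subtracting linear intensities:
L_src = 10·log₁₀(10^(67.3/10) − 10^(60.8/10)) = 10·log₁₀(4168000) = 66.2 dB SPL.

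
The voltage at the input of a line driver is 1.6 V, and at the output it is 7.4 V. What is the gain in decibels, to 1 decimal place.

13.3 dB

Voltage is an amplitude quantity, so gain = 20·log₁₀(V_out/V_in).
20·log₁₀(7.4/1.6) = 20·log₁₀(4.625) = 13.3 dB.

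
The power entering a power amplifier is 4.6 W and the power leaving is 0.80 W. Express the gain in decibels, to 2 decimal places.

-7.60 dB

For a power ratio, dB = 10·log₁₀(P₂/P₁).
10·log₁₀(0.80/4.6) = 10·log₁₀(0.1739) = -7.60 dB.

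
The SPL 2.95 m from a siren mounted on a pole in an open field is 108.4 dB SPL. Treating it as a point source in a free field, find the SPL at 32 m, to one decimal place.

Free-field point source: level drops by 20·log₁₀ of the distance ratio.
ΔL = −20·log₁₀(32/2.95) = -20.71 dB, so L₂ = 108.4 + (-20.71) = 87.7 dB SPL.

87.7 dB SPL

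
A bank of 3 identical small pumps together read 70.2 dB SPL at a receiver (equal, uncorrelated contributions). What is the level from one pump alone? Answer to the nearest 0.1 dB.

65.4 dB SPL

3 equal incoherent sources add 10·log₁₀(3) = 4.77 dB over one source.
L_one = 70.2 − 4.77 = 65.4 dB SPL.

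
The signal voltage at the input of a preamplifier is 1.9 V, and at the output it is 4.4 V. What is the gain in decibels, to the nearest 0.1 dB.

7.3 dB

Voltage ratio → dB uses the 20·log₁₀ form:
20·log₁₀(4.4/1.9) = 20·log₁₀(2.316) = 7.3 dB.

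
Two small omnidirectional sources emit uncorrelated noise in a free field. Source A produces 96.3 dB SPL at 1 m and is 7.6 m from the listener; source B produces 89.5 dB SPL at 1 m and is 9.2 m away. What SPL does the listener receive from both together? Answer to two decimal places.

79.26 dB SPL

At the listener: L_A = 96.3 − 20·log₁₀(7.6) = 78.684 dB; L_B = 89.5 − 20·log₁₀(9.2) = 70.224 dB.
Combined: 10·log₁₀(10^(78.684/10)+10^(70.224/10)) = 79.26 dB SPL.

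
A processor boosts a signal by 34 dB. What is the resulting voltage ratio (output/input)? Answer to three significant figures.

Voltage ratio = 10^(dB/20).
10^(34/20) = 10^(1.700) = 50.1.

50.1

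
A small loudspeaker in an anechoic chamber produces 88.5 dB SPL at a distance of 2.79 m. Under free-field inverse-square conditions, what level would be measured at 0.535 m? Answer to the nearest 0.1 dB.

Free-field point source: level drops by 20·log₁₀ of the distance ratio.
ΔL = −20·log₁₀(0.535/2.79) = 14.35 dB, so L₂ = 88.5 + (14.35) = 102.8 dB SPL.

102.8 dB SPL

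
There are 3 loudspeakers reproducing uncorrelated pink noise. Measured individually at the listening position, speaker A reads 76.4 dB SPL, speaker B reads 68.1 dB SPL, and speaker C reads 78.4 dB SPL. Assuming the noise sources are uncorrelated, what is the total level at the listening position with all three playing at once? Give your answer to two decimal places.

Uncorrelated sources add in intensity (power), not in dB.
L_total = 10·log₁₀(10^(76.4/10) + 10^(68.1/10) + 10^(78.4/10)) = 10·log₁₀(119300000) = 80.77 dB SPL.

80.77 dB SPL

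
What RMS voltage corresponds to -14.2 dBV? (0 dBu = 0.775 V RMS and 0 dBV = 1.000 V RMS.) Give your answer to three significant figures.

0.195 V

V = 1.000 V × 10^(-14.2/20).
= 1.000 × 0.1950 = 0.195 V.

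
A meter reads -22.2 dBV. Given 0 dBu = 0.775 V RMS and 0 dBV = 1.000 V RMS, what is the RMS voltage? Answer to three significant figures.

V = 1.000 V × 10^(-22.2/20).
= 1.000 × 0.07762 = 0.0776 V.

0.0776 V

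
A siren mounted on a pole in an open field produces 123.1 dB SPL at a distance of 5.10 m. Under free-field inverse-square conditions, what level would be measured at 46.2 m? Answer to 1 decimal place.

For a point source in a free field, ΔL = −20·log₁₀(d₂/d₁).
ΔL = −20·log₁₀(46.2/5.10) = -19.14 dB, so L₂ = 123.1 + (-19.14) = 104.0 dB SPL.

104.0 dB SPL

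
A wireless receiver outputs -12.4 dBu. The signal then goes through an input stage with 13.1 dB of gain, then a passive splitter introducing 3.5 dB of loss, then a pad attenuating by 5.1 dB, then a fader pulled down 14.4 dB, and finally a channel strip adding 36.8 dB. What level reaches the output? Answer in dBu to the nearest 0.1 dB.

+14.5 dBu

In dB, series stages simply add:
-12.4 + 13.1 − 3.5 − 5.1 − 14.4 + 36.8 = +14.5 dBu.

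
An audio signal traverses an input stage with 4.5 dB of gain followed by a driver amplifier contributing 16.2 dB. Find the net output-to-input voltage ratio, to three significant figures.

Net gain = 4.5 + 16.2 = 20.7 dB.
Voltage ratio = 10^(20.7/20) = 10.8.

10.8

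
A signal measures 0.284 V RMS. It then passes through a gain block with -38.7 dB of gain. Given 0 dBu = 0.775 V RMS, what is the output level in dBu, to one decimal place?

-47.4 dBu

Input level: 20·log₁₀(0.284/0.775) = -8.72 dBu.
Output: -8.72 − 38.7 = -47.4 dBu.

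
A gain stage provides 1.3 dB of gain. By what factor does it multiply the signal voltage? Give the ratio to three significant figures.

Voltage ratio = 10^(dB/20).
10^(1.3/20) = 10^(0.06500) = 1.16.

1.16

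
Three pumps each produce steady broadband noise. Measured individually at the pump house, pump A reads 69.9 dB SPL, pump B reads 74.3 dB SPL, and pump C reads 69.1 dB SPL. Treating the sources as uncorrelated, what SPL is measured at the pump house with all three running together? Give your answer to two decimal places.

76.51 dB SPL

Uncorrelated sources add in intensity (power), not in dB.
L_total = 10·log₁₀(10^(69.9/10) + 10^(74.3/10) + 10^(69.1/10)) = 10·log₁₀(44820000) = 76.51 dB SPL.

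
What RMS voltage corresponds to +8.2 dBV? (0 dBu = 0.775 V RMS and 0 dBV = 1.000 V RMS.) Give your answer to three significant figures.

V = 1.000 V × 10^(+8.2/20).
= 1.000 × 2.570 = 2.57 V.

2.57 V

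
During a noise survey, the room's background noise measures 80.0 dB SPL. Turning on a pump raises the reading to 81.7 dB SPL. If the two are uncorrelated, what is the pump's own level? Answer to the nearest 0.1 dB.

76.8 dB SPL

Remove the background by subtracting linear intensities:
L_src = 10·log₁₀(10^(81.7/10) − 10^(80.0/10)) = 10·log₁₀(47910000) = 76.8 dB SPL.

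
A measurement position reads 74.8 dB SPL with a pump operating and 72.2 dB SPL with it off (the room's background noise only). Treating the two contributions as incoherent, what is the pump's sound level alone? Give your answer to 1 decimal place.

71.3 dB SPL

Background correction is a power subtraction:
L_src = 10·log₁₀(10^(74.8/10) − 10^(72.2/10)) = 10·log₁₀(13600000) = 71.3 dB SPL.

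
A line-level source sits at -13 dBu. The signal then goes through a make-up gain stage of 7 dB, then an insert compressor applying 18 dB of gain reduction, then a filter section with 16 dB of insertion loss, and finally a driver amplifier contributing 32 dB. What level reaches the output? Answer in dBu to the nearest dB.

-8 dBu

Cascaded gains and losses add directly in dB.
-13 + 7 − 18 − 16 + 32 = -8 dBu.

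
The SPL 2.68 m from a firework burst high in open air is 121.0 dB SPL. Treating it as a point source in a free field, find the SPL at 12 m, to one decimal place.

108.0 dB SPL

Free-field point source: level drops by 20·log₁₀ of the distance ratio.
ΔL = −20·log₁₀(12/2.68) = -13.02 dB, so L₂ = 121.0 + (-13.02) = 108.0 dB SPL.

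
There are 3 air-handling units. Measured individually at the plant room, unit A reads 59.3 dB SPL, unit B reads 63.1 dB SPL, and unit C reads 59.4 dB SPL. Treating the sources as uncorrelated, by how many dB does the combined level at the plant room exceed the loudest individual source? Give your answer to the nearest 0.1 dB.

2.7 dB

Uncorrelated sources add in intensity (power), not in dB.
L_total = 10·log₁₀(10^(59.3/10) + 10^(63.1/10) + 10^(59.4/10)) = 65.76 dB SPL.
Excess over the loudest (63.1 dB): 65.76 − 63.1 = 2.7 dB.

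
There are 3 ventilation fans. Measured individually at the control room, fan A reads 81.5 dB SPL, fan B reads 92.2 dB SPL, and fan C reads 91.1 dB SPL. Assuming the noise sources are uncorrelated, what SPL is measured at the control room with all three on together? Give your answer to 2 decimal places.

94.90 dB SPL

Incoherent sources sum as intensities:
L_total = 10·log₁₀(10^(81.5/10) + 10^(92.2/10) + 10^(91.1/10)) = 10·log₁₀(3089000000) = 94.90 dB SPL.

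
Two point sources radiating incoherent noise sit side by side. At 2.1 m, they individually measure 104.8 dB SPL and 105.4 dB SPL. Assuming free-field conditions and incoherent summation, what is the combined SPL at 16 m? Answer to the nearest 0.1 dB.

Combined at 2.1 m: 10·log₁₀(10^(104.8/10)+10^(105.4/10)) = 108.12 dB SPL.
Then apply −20·log₁₀(16/2.1) = -17.64 dB → 90.5 dB SPL.

90.5 dB SPL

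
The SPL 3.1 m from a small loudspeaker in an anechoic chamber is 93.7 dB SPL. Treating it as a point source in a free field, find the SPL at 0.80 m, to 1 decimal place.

Free-field point source: level drops by 20·log₁₀ of the distance ratio.
ΔL = −20·log₁₀(0.80/3.1) = 11.77 dB, so L₂ = 93.7 + (11.77) = 105.5 dB SPL.

105.5 dB SPL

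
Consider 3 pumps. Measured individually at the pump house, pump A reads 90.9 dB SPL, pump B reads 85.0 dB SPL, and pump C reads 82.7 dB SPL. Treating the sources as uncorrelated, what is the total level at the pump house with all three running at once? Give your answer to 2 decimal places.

Add the sources as powers (linear), then convert back to dB:
L_total = 10·log₁₀(10^(90.9/10) + 10^(85.0/10) + 10^(82.7/10)) = 10·log₁₀(1733000000) = 92.39 dB SPL.

92.39 dB SPL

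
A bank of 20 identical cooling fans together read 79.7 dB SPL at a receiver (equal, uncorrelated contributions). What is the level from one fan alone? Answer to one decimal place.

20 equal incoherent sources add 10·log₁₀(20) = 13.01 dB over one source.
L_one = 79.7 − 13.01 = 66.7 dB SPL.

66.7 dB SPL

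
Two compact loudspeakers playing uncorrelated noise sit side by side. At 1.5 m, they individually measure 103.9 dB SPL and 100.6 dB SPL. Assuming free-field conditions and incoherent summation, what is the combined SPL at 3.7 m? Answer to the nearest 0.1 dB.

97.7 dB SPL

Combined at 1.5 m: 10·log₁₀(10^(103.9/10)+10^(100.6/10)) = 105.57 dB SPL.
Then apply −20·log₁₀(3.7/1.5) = -7.84 dB → 97.7 dB SPL.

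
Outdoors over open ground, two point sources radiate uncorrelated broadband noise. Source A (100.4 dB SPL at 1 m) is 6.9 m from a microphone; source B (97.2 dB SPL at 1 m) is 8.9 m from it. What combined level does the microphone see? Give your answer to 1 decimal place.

84.7 dB SPL

At the listener: L_A = 100.4 − 20·log₁₀(6.9) = 83.62 dB; L_B = 97.2 − 20·log₁₀(8.9) = 78.21 dB.
Combined: 10·log₁₀(10^(83.62/10)+10^(78.21/10)) = 84.7 dB SPL.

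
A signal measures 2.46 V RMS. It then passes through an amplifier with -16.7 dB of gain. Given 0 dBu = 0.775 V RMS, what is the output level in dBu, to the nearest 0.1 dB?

-6.7 dBu

Input level: 20·log₁₀(2.46/0.775) = 10.03 dBu.
Output: 10.03 − 16.7 = -6.7 dBu.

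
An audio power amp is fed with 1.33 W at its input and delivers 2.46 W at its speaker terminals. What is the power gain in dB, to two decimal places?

2.67 dB

Power ratio → dB uses the 10·log₁₀ form:
10·log₁₀(2.46/1.33) = 10·log₁₀(1.850) = 2.67 dB.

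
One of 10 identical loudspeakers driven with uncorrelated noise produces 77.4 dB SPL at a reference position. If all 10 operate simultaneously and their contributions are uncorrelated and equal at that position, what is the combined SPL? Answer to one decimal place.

87.4 dB SPL

10 equal incoherent sources raise the level by 10·log₁₀(10) = 10.00 dB.
L_total = 77.4 + 10.00 = 87.4 dB SPL.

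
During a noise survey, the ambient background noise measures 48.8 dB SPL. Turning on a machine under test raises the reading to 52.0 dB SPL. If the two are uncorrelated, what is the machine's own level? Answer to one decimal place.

49.2 dB SPL

Background correction is a power subtraction:
L_src = 10·log₁₀(10^(52.0/10) − 10^(48.8/10)) = 10·log₁₀(82630) = 49.2 dB SPL.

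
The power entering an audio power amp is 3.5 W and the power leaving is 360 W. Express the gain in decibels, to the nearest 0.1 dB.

20.1 dB

For a power ratio, dB = 10·log₁₀(P₂/P₁).
10·log₁₀(360/3.5) = 10·log₁₀(102.9) = 20.1 dB.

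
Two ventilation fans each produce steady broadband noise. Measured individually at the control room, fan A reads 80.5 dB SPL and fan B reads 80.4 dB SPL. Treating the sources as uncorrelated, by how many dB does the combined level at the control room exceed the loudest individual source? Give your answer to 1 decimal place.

3.0 dB

Uncorrelated sources add in intensity (power), not in dB.
L_total = 10·log₁₀(10^(80.5/10) + 10^(80.4/10)) = 83.46 dB SPL.
Excess over the loudest (80.5 dB): 83.46 − 80.5 = 3.0 dB.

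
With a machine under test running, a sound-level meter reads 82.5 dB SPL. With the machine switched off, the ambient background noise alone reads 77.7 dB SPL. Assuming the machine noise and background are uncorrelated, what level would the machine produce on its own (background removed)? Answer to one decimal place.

80.8 dB SPL

Remove the background by subtracting linear intensities:
L_src = 10·log₁₀(10^(82.5/10) − 10^(77.7/10)) = 10·log₁₀(118900000) = 80.8 dB SPL.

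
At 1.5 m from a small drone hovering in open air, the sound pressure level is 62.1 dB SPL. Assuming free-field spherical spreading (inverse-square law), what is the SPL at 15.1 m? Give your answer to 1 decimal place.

Inverse-square spreading gives ΔL = −20·log₁₀(d₂/d₁).
ΔL = −20·log₁₀(15.1/1.5) = -20.06 dB, so L₂ = 62.1 + (-20.06) = 42.0 dB SPL.

42.0 dB SPL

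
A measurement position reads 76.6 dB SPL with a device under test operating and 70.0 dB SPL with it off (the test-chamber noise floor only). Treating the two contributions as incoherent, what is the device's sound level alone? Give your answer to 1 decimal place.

Background correction is a power subtraction:
L_src = 10·log₁₀(10^(76.6/10) − 10^(70.0/10)) = 10·log₁₀(35710000) = 75.5 dB SPL.

75.5 dB SPL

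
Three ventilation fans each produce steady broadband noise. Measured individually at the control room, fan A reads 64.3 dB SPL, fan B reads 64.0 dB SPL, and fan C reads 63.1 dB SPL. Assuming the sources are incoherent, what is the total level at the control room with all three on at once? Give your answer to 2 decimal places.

68.60 dB SPL

Incoherent sources sum as intensities:
L_total = 10·log₁₀(10^(64.3/10) + 10^(64.0/10) + 10^(63.1/10)) = 10·log₁₀(7245000) = 68.60 dB SPL.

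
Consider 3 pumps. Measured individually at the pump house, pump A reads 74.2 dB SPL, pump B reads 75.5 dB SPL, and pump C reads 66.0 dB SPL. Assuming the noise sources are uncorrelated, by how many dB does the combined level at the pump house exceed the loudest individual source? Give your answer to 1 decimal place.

2.7 dB

Uncorrelated sources add in intensity (power), not in dB.
L_total = 10·log₁₀(10^(74.2/10) + 10^(75.5/10) + 10^(66.0/10)) = 78.18 dB SPL.
Excess over the loudest (75.5 dB): 78.18 − 75.5 = 2.7 dB.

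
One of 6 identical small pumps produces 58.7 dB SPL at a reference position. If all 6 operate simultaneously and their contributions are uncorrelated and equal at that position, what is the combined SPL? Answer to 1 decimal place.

66.5 dB SPL

6 equal incoherent sources raise the level by 10·log₁₀(6) = 7.78 dB.
L_total = 58.7 + 7.78 = 66.5 dB SPL.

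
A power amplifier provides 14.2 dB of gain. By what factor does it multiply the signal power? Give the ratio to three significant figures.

26.3

Power ratio = 10^(dB/10).
10^(14.2/10) = 10^(1.420) = 26.3.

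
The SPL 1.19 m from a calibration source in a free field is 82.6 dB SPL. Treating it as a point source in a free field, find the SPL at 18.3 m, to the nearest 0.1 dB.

For a point source in a free field, ΔL = −20·log₁₀(d₂/d₁).
ΔL = −20·log₁₀(18.3/1.19) = -23.74 dB, so L₂ = 82.6 + (-23.74) = 58.9 dB SPL.

58.9 dB SPL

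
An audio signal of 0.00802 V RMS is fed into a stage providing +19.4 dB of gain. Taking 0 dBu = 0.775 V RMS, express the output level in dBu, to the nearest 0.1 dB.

-20.3 dBu

Input level: 20·log₁₀(0.00802/0.775) = -39.70 dBu.
Output: -39.70 + 19.4 = -20.3 dBu.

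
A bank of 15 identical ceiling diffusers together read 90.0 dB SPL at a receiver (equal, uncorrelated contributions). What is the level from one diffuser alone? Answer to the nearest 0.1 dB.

78.2 dB SPL

15 equal incoherent sources add 10·log₁₀(15) = 11.76 dB over one source.
L_one = 90.0 − 11.76 = 78.2 dB SPL.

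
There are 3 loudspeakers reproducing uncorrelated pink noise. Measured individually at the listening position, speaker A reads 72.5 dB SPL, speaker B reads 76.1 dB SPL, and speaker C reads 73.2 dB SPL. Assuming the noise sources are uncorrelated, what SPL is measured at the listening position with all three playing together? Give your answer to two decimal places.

Uncorrelated sources add in intensity (power), not in dB.
L_total = 10·log₁₀(10^(72.5/10) + 10^(76.1/10) + 10^(73.2/10)) = 10·log₁₀(79410000) = 79.00 dB SPL.

79.00 dB SPL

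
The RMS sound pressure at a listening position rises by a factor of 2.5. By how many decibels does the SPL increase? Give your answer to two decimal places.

7.96 dB

SPL change from a pressure ratio uses the 20·log₁₀ form:
20·log₁₀(2.5) = 7.96 dB.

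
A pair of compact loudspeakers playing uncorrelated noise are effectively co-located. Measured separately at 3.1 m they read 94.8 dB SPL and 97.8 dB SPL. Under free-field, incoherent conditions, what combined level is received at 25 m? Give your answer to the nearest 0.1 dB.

81.4 dB SPL

Combined at 3.1 m: 10·log₁₀(10^(94.8/10)+10^(97.8/10)) = 99.56 dB SPL.
Then apply −20·log₁₀(25/3.1) = -18.13 dB → 81.4 dB SPL.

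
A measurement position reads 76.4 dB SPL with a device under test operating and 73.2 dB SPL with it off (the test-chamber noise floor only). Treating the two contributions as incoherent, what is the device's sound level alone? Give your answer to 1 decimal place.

73.6 dB SPL

Subtract intensities: L_src = 10·log₁₀(10^(L_total/10) − 10^(L_bg/10)).
L_src = 10·log₁₀(10^(76.4/10) − 10^(73.2/10)) = 10·log₁₀(22760000) = 73.6 dB SPL.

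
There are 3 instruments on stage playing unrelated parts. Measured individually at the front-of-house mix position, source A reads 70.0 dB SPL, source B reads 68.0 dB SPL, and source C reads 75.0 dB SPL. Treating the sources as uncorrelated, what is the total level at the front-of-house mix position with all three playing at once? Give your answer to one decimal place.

Add the sources as powers (linear), then convert back to dB:
L_total = 10·log₁₀(10^(70.0/10) + 10^(68.0/10) + 10^(75.0/10)) = 10·log₁₀(47930000) = 76.8 dB SPL.

76.8 dB SPL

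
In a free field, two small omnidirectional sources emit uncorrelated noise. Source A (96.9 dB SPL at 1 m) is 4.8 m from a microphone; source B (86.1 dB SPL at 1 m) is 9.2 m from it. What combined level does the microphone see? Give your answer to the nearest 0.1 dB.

83.4 dB SPL

At the listener: L_A = 96.9 − 20·log₁₀(4.8) = 83.28 dB; L_B = 86.1 − 20·log₁₀(9.2) = 66.82 dB.
Combined: 10·log₁₀(10^(83.28/10)+10^(66.82/10)) = 83.4 dB SPL.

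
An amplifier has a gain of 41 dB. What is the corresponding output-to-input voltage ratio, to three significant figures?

Voltage ratio = 10^(dB/20).
10^(41/20) = 10^(2.050) = 112.

112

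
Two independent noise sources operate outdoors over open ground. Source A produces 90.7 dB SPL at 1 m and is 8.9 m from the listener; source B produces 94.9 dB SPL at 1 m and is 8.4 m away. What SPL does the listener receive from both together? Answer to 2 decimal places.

At the listener: L_A = 90.7 − 20·log₁₀(8.9) = 71.712 dB; L_B = 94.9 − 20·log₁₀(8.4) = 76.414 dB.
Combined: 10·log₁₀(10^(71.712/10)+10^(76.414/10)) = 77.68 dB SPL.

77.68 dB SPL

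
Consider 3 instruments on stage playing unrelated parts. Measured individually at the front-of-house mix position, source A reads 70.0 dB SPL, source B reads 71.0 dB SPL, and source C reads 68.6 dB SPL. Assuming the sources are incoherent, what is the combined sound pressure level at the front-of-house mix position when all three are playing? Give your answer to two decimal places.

74.75 dB SPL

Incoherent sources sum as intensities:
L_total = 10·log₁₀(10^(70.0/10) + 10^(71.0/10) + 10^(68.6/10)) = 10·log₁₀(29830000) = 74.75 dB SPL.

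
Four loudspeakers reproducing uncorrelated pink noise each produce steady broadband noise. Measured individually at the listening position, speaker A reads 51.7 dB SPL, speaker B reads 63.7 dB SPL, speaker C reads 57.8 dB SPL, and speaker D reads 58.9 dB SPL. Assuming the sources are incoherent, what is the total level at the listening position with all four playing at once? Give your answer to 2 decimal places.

65.88 dB SPL

Uncorrelated sources add in intensity (power), not in dB.
L_total = 10·log₁₀(10^(51.7/10) + 10^(63.7/10) + 10^(57.8/10) + 10^(58.9/10)) = 10·log₁₀(3871000) = 65.88 dB SPL.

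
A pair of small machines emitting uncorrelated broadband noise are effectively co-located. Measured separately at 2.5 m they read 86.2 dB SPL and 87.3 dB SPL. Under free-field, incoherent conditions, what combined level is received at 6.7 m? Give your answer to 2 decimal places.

81.23 dB SPL

Combined at 2.5 m: 10·log₁₀(10^(86.2/10)+10^(87.3/10)) = 89.795 dB SPL.
Then apply −20·log₁₀(6.7/2.5) = -8.563 dB → 81.23 dB SPL.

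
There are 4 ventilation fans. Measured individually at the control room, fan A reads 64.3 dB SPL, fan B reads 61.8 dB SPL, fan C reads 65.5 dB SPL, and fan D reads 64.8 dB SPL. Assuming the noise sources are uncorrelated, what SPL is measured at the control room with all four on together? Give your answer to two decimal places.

70.32 dB SPL

Incoherent sources sum as intensities:
L_total = 10·log₁₀(10^(64.3/10) + 10^(61.8/10) + 10^(65.5/10) + 10^(64.8/10)) = 10·log₁₀(10770000) = 70.32 dB SPL.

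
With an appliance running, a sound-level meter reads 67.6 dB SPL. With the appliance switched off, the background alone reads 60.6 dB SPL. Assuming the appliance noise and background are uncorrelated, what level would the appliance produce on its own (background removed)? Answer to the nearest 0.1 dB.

Background correction is a power subtraction:
L_src = 10·log₁₀(10^(67.6/10) − 10^(60.6/10)) = 10·log₁₀(4606000) = 66.6 dB SPL.

66.6 dB SPL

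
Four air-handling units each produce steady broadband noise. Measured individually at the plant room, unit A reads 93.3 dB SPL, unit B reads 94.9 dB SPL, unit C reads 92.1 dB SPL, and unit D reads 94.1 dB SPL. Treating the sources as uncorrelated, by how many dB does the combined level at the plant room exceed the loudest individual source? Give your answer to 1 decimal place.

Uncorrelated sources add in intensity (power), not in dB.
L_total = 10·log₁₀(10^(93.3/10) + 10^(94.9/10) + 10^(92.1/10) + 10^(94.1/10)) = 99.74 dB SPL.
Excess over the loudest (94.9 dB): 99.74 − 94.9 = 4.8 dB.

4.8 dB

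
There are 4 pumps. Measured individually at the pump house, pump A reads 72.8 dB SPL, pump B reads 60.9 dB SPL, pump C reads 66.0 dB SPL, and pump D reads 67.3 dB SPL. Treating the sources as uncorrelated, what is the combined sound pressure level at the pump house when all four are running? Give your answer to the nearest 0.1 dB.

Incoherent sources sum as intensities:
L_total = 10·log₁₀(10^(72.8/10) + 10^(60.9/10) + 10^(66.0/10) + 10^(67.3/10)) = 10·log₁₀(29640000) = 74.7 dB SPL.

74.7 dB SPL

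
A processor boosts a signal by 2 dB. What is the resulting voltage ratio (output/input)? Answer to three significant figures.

1.26

Voltage ratio = 10^(dB/20).
10^(2/20) = 10^(0.1000) = 1.26.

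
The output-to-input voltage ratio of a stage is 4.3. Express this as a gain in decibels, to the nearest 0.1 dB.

12.7 dB

Voltage ratio → dB uses the 20·log₁₀ form:
20·log₁₀(4.3) = 12.7 dB.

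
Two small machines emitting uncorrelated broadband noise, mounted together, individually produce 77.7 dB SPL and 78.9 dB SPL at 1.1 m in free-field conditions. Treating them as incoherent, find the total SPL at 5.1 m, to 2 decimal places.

68.03 dB SPL

Combined at 1.1 m: 10·log₁₀(10^(77.7/10)+10^(78.9/10)) = 81.352 dB SPL.
Then apply −20·log₁₀(5.1/1.1) = -13.324 dB → 68.03 dB SPL.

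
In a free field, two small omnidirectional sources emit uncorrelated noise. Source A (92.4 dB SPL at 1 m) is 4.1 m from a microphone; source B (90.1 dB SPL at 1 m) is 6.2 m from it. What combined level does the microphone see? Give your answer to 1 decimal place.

At the listener: L_A = 92.4 − 20·log₁₀(4.1) = 80.14 dB; L_B = 90.1 − 20·log₁₀(6.2) = 74.25 dB.
Combined: 10·log₁₀(10^(80.14/10)+10^(74.25/10)) = 81.1 dB SPL.

81.1 dB SPL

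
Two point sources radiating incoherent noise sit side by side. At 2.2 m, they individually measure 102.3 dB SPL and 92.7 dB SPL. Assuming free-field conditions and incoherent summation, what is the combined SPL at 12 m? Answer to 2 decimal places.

88.02 dB SPL

Combined at 2.2 m: 10·log₁₀(10^(102.3/10)+10^(92.7/10)) = 102.752 dB SPL.
Then apply −20·log₁₀(12/2.2) = -14.735 dB → 88.02 dB SPL.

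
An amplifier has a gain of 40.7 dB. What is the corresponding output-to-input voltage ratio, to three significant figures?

108

Voltage ratio = 10^(dB/20).
10^(40.7/20) = 10^(2.035) = 108.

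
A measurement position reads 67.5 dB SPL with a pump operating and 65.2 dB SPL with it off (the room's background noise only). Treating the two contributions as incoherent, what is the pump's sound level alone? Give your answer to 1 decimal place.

63.6 dB SPL

Remove the background by subtracting linear intensities:
L_src = 10·log₁₀(10^(67.5/10) − 10^(65.2/10)) = 10·log₁₀(2312000) = 63.6 dB SPL.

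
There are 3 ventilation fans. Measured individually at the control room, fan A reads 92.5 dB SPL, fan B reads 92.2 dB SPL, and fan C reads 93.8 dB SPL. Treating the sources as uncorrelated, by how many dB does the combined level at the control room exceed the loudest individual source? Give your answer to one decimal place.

3.9 dB

Add the sources as powers (linear), then convert back to dB:
L_total = 10·log₁₀(10^(92.5/10) + 10^(92.2/10) + 10^(93.8/10)) = 97.66 dB SPL.
Excess over the loudest (93.8 dB): 97.66 − 93.8 = 3.9 dB.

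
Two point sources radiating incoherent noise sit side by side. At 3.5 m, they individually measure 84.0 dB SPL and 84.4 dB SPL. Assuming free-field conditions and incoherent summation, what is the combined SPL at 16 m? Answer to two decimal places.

74.01 dB SPL

Combined at 3.5 m: 10·log₁₀(10^(84.0/10)+10^(84.4/10)) = 87.215 dB SPL.
Then apply −20·log₁₀(16/3.5) = -13.201 dB → 74.01 dB SPL.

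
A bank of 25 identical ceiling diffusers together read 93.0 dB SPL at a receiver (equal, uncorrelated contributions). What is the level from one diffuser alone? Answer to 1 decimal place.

25 equal incoherent sources add 10·log₁₀(25) = 13.98 dB over one source.
L_one = 93.0 − 13.98 = 79.0 dB SPL.

79.0 dB SPL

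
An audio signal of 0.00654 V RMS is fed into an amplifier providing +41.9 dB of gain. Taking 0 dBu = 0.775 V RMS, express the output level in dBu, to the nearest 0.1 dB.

Input level: 20·log₁₀(0.00654/0.775) = -41.47 dBu.
Output: -41.47 + 41.9 = +0.4 dBu.

+0.4 dBu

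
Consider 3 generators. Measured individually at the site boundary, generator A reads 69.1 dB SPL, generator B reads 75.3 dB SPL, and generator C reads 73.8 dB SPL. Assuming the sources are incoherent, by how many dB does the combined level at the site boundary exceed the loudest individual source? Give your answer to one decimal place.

2.9 dB

Uncorrelated sources add in intensity (power), not in dB.
L_total = 10·log₁₀(10^(69.1/10) + 10^(75.3/10) + 10^(73.8/10)) = 78.20 dB SPL.
Excess over the loudest (75.3 dB): 78.20 − 75.3 = 2.9 dB.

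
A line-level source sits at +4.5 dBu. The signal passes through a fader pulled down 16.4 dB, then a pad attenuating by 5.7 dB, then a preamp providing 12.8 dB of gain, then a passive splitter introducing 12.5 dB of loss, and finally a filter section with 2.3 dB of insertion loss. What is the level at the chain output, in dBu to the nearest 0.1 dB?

In dB, series stages simply add:
+4.5 − 16.4 − 5.7 + 12.8 − 12.5 − 2.3 = -19.6 dBu.

-19.6 dBu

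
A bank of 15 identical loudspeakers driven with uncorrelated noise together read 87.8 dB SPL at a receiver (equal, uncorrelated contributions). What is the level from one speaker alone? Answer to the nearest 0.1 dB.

15 equal incoherent sources add 10·log₁₀(15) = 11.76 dB over one source.
L_one = 87.8 − 11.76 = 76.0 dB SPL.

76.0 dB SPL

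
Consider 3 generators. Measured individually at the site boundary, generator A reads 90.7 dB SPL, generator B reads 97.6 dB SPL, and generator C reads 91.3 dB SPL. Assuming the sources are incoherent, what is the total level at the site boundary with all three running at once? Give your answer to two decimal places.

99.18 dB SPL

Incoherent sources sum as intensities:
L_total = 10·log₁₀(10^(90.7/10) + 10^(97.6/10) + 10^(91.3/10)) = 10·log₁₀(8278000000) = 99.18 dB SPL.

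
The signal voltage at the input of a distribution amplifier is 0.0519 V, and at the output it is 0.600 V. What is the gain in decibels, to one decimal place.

Voltage ratio → dB uses the 20·log₁₀ form:
20·log₁₀(0.600/0.0519) = 20·log₁₀(11.56) = 21.3 dB.

21.3 dB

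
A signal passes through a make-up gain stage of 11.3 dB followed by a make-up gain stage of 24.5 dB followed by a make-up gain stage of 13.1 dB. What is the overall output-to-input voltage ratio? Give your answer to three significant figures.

279

Net gain = 11.3 + 24.5 + 13.1 = 48.9 dB.
Voltage ratio = 10^(48.9/20) = 279.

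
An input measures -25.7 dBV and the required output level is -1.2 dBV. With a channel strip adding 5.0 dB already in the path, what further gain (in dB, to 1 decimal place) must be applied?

The required make-up gain is the shortfall in the dB sum.
G = -1.2 − (-25.7) − 5.0 = 19.5 dB.

19.5 dB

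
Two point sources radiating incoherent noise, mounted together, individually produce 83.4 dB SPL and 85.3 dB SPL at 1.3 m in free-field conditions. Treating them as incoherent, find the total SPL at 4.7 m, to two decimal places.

76.30 dB SPL

Combined at 1.3 m: 10·log₁₀(10^(83.4/10)+10^(85.3/10)) = 87.463 dB SPL.
Then apply −20·log₁₀(4.7/1.3) = -11.163 dB → 76.30 dB SPL.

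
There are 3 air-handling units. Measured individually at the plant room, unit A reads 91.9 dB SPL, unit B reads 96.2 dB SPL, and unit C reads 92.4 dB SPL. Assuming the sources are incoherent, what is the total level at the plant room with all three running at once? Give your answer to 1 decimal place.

Uncorrelated sources add in intensity (power), not in dB.
L_total = 10·log₁₀(10^(91.9/10) + 10^(96.2/10) + 10^(92.4/10)) = 10·log₁₀(7455000000) = 98.7 dB SPL.

98.7 dB SPL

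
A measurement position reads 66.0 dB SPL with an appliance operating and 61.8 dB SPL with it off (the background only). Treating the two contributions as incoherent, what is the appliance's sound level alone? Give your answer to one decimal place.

Remove the background by subtracting linear intensities:
L_src = 10·log₁₀(10^(66.0/10) − 10^(61.8/10)) = 10·log₁₀(2468000) = 63.9 dB SPL.

63.9 dB SPL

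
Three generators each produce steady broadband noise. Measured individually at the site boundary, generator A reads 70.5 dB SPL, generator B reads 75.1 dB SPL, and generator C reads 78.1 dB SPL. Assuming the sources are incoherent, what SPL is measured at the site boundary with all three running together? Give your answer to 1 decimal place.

80.3 dB SPL

Add the sources as powers (linear), then convert back to dB:
L_total = 10·log₁₀(10^(70.5/10) + 10^(75.1/10) + 10^(78.1/10)) = 10·log₁₀(108100000) = 80.3 dB SPL.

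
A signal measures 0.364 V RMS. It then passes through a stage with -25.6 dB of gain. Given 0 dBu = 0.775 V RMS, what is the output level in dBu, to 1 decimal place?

-32.2 dBu

Input level: 20·log₁₀(0.364/0.775) = -6.56 dBu.
Output: -6.56 − 25.6 = -32.2 dBu.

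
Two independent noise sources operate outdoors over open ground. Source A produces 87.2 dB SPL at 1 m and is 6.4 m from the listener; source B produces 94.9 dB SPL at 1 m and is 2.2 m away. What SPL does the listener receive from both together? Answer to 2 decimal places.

88.14 dB SPL

At the listener: L_A = 87.2 − 20·log₁₀(6.4) = 71.076 dB; L_B = 94.9 − 20·log₁₀(2.2) = 88.052 dB.
Combined: 10·log₁₀(10^(71.076/10)+10^(88.052/10)) = 88.14 dB SPL.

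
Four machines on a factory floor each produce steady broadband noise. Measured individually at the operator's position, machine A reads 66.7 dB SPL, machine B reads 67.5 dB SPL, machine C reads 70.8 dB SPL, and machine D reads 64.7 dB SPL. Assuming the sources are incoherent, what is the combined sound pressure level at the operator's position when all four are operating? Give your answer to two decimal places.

Uncorrelated sources add in intensity (power), not in dB.
L_total = 10·log₁₀(10^(66.7/10) + 10^(67.5/10) + 10^(70.8/10) + 10^(64.7/10)) = 10·log₁₀(25270000) = 74.03 dB SPL.

74.03 dB SPL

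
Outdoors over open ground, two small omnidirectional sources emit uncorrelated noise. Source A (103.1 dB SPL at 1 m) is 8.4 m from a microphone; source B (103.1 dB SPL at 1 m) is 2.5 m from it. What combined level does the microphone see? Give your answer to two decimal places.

95.51 dB SPL

At the listener: L_A = 103.1 − 20·log₁₀(8.4) = 84.614 dB; L_B = 103.1 − 20·log₁₀(2.5) = 95.141 dB.
Combined: 10·log₁₀(10^(84.614/10)+10^(95.141/10)) = 95.51 dB SPL.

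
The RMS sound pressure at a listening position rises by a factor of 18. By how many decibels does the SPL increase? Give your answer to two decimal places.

SPL change from a pressure ratio uses the 20·log₁₀ form:
20·log₁₀(18) = 25.11 dB.

25.11 dB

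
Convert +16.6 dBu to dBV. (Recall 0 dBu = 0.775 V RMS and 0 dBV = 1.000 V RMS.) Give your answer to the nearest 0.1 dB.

+14.4 dBV

The offset between the scales is 20·log₁₀(0.775/1.000) = −2.214 dB.
So dBV = +16.6 − 2.214 = +14.4 dBV.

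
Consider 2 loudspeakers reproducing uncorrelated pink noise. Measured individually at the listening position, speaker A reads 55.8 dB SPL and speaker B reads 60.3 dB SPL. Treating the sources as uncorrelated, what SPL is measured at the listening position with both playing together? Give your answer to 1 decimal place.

Incoherent sources sum as intensities:
L_total = 10·log₁₀(10^(55.8/10) + 10^(60.3/10)) = 10·log₁₀(1452000) = 61.6 dB SPL.

61.6 dB SPL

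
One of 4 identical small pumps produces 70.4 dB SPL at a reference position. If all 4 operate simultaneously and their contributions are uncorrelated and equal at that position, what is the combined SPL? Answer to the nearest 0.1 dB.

4 equal incoherent sources raise the level by 10·log₁₀(4) = 6.02 dB.
L_total = 70.4 + 6.02 = 76.4 dB SPL.

76.4 dB SPL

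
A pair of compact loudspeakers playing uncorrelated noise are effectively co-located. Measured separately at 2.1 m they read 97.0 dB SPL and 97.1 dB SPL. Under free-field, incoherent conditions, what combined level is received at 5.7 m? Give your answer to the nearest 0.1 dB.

91.4 dB SPL

Combined at 2.1 m: 10·log₁₀(10^(97.0/10)+10^(97.1/10)) = 100.06 dB SPL.
Then apply −20·log₁₀(5.7/2.1) = -8.67 dB → 91.4 dB SPL.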